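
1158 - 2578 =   -  1420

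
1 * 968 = 968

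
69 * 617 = 42573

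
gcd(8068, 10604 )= 4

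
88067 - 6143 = 81924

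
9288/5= 1857 + 3/5 =1857.60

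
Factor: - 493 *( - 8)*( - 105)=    - 414120 = - 2^3*3^1*5^1*7^1*17^1*29^1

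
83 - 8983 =-8900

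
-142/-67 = 142/67 = 2.12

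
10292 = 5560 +4732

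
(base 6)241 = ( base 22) 49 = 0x61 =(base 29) 3A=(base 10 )97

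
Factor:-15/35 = -3^1*7^(  -  1)=- 3/7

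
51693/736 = 51693/736= 70.24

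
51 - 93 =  - 42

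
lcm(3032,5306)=21224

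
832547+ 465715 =1298262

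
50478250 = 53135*950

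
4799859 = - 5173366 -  - 9973225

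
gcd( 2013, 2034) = 3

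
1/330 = 1/330 = 0.00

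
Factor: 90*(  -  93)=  - 8370 = -  2^1*3^3*5^1*31^1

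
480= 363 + 117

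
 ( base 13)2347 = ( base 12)2a54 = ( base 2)1001101100000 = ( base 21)B54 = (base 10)4960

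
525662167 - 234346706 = 291315461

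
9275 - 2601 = 6674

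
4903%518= 241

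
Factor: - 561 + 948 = 387 = 3^2*43^1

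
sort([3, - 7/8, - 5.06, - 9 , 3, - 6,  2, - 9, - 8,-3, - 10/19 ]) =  [ - 9, - 9,  -  8,-6, - 5.06, - 3, -7/8,-10/19, 2,3,3]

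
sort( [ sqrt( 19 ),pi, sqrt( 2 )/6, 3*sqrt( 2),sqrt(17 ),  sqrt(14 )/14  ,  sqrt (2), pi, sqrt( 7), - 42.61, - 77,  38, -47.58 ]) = [ - 77,- 47.58, -42.61, sqrt(2 ) /6, sqrt(14) /14, sqrt( 2 ),sqrt( 7),pi, pi, sqrt( 17 ) , 3 * sqrt( 2 ),sqrt( 19),38]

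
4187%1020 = 107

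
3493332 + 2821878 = 6315210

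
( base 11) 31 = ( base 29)15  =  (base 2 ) 100010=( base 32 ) 12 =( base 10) 34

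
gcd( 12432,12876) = 444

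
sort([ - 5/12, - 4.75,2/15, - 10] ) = [ - 10, - 4.75,  -  5/12,2/15 ] 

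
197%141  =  56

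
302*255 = 77010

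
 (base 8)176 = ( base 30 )46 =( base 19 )6C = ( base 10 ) 126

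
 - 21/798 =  - 1/38 = - 0.03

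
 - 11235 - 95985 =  - 107220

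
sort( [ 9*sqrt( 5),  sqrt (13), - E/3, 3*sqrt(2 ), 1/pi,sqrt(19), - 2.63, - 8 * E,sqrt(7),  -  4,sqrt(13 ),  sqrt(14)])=[ - 8 * E, -4, - 2.63,-E/3,  1/pi , sqrt (7 ),sqrt(13), sqrt( 13) , sqrt(14),3*sqrt(2) , sqrt( 19) , 9 * sqrt(5) ] 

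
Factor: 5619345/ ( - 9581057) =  - 3^1 * 5^1*19^1*19717^1 *9581057^ ( - 1 ) 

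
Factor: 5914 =2^1*2957^1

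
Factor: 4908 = 2^2*3^1*409^1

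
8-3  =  5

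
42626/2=21313= 21313.00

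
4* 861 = 3444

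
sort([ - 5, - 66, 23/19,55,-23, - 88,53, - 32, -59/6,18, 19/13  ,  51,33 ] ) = [ - 88, - 66, - 32, - 23, - 59/6, - 5,23/19,19/13, 18,33, 51,53, 55 ] 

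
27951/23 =1215 +6/23 = 1215.26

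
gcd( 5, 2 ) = 1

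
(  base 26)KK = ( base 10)540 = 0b1000011100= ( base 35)ff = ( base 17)1ed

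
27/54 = 1/2 = 0.50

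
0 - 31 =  - 31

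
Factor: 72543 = 3^1*24181^1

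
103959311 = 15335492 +88623819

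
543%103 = 28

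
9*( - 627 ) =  - 5643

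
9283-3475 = 5808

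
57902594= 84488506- 26585912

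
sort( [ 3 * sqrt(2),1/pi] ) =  [1/pi, 3*sqrt( 2) ]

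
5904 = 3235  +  2669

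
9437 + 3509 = 12946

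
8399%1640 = 199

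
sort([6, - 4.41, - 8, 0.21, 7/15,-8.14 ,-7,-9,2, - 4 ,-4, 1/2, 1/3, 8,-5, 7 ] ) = [  -  9, - 8.14,- 8,-7, - 5, - 4.41,- 4, - 4,0.21, 1/3, 7/15, 1/2, 2 , 6, 7, 8]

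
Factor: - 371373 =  - 3^1*123791^1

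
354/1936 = 177/968 = 0.18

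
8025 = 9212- 1187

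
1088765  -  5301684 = -4212919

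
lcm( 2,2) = 2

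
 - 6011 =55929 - 61940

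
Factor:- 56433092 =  - 2^2*14108273^1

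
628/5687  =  628/5687 = 0.11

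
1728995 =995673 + 733322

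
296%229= 67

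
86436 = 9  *9604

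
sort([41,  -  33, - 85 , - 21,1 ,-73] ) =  [ - 85, - 73,-33 ,-21, 1,41]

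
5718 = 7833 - 2115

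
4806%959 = 11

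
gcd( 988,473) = 1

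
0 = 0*45332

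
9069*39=353691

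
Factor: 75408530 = 2^1*5^1*19^1*396887^1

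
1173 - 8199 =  - 7026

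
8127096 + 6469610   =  14596706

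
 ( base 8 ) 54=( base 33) 1b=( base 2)101100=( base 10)44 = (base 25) 1J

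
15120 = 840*18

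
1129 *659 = 744011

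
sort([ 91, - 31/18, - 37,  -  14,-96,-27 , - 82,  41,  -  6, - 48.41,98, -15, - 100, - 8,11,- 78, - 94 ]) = [ - 100, - 96, - 94, - 82 , - 78,-48.41,  -  37, - 27, - 15, - 14, - 8,-6, - 31/18, 11,41,  91, 98] 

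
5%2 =1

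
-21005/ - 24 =875 + 5/24 = 875.21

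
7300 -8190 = - 890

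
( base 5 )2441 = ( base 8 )563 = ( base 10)371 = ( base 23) g3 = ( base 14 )1c7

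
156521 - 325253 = -168732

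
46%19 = 8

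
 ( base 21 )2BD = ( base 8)2146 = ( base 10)1126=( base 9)1481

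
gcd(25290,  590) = 10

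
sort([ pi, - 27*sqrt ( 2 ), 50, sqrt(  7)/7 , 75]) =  [  -  27*sqrt(2 ),sqrt( 7 )/7, pi, 50, 75]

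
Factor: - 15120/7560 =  - 2 = - 2^1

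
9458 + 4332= 13790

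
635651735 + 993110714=1628762449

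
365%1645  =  365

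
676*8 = 5408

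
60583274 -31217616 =29365658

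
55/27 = 55/27 = 2.04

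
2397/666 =799/222 = 3.60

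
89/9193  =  89/9193 = 0.01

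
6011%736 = 123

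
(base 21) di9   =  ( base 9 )8350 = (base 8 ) 13750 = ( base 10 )6120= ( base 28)7MG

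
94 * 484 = 45496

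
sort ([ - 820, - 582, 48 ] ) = [  -  820, - 582,48 ]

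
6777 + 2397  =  9174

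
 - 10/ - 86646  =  5/43323 = 0.00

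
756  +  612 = 1368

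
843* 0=0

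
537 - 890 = -353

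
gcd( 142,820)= 2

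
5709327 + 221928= 5931255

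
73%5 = 3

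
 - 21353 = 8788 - 30141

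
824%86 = 50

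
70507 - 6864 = 63643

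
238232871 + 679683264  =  917916135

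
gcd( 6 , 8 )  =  2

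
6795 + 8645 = 15440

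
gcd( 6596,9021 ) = 97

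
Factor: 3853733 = 13^1*296441^1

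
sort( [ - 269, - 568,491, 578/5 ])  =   [ - 568, - 269,578/5,491 ] 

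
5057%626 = 49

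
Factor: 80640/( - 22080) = -2^2*3^1*7^1*23^( - 1)  =  - 84/23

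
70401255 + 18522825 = 88924080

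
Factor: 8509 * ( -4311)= - 3^2 * 67^1 *127^1* 479^1= - 36682299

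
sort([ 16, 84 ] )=[ 16, 84] 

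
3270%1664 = 1606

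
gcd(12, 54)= 6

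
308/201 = 1 + 107/201 = 1.53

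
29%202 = 29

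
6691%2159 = 214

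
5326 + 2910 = 8236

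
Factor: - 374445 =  -3^2 * 5^1*53^1*157^1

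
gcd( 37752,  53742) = 78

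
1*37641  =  37641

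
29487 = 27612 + 1875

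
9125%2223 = 233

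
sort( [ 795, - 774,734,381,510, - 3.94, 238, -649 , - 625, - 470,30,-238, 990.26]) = [ -774,-649, - 625, -470,-238,- 3.94,30, 238,381,510,734,  795,990.26]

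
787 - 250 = 537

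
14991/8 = 14991/8 = 1873.88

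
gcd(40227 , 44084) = 1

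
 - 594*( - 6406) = 3805164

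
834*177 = 147618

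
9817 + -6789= 3028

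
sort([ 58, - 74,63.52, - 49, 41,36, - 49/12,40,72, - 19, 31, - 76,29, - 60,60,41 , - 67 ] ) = [  -  76 , - 74, - 67 , - 60, - 49, - 19, - 49/12,29,31,36,  40,41,41,58 , 60,63.52,72 ] 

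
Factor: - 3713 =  - 47^1*79^1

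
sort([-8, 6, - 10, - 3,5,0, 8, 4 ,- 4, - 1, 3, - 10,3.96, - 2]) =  [ - 10, - 10,-8,-4 , - 3, - 2, - 1,0,3, 3.96,4,5, 6,  8 ] 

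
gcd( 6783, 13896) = 3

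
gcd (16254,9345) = 21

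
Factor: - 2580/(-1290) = 2 = 2^1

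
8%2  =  0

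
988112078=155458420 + 832653658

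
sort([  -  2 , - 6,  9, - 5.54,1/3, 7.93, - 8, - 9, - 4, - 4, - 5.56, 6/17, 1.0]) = [ - 9,-8, -6, - 5.56, - 5.54, - 4,- 4,-2, 1/3,6/17, 1.0,7.93, 9] 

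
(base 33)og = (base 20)208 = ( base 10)808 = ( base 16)328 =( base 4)30220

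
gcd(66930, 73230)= 30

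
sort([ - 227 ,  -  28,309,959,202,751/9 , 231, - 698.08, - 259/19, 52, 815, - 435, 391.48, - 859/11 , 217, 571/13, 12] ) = [ - 698.08, - 435, - 227, - 859/11, - 28, - 259/19, 12, 571/13, 52, 751/9,202,  217, 231,  309, 391.48, 815, 959] 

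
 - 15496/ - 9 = 15496/9 = 1721.78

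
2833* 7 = 19831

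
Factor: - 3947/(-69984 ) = 2^( - 5 )*3^ ( - 7 )*3947^1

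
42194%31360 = 10834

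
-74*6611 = -489214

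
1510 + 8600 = 10110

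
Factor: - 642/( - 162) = 3^ ( - 3 ) * 107^1 = 107/27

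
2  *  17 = 34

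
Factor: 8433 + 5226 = 3^1*29^1*157^1 =13659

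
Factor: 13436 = 2^2 * 3359^1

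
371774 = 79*4706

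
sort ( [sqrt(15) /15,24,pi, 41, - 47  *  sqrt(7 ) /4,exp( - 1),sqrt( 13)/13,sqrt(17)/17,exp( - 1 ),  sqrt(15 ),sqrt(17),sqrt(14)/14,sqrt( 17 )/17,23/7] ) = [ - 47 *sqrt( 7 )/4, sqrt( 17 ) /17,sqrt(17 ) /17, sqrt( 15)/15,sqrt(14)/14 , sqrt ( 13 )/13,exp( - 1 ) , exp( - 1), pi,23/7 , sqrt( 15 ), sqrt( 17),24, 41] 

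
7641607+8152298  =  15793905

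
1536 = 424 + 1112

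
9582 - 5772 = 3810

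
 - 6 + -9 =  - 15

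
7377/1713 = 4 + 175/571 =4.31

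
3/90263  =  3/90263 = 0.00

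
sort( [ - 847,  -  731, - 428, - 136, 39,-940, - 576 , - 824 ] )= [-940 , - 847, - 824, - 731, - 576, - 428, - 136, 39]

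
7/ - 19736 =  -7/19736  =  - 0.00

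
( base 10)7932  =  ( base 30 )8OC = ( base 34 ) 6TA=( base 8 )17374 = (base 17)1a7a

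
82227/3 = 27409  =  27409.00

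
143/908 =143/908 = 0.16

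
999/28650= 333/9550=0.03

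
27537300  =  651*42300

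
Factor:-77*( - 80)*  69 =425040 = 2^4*3^1*5^1*7^1*11^1  *23^1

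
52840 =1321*40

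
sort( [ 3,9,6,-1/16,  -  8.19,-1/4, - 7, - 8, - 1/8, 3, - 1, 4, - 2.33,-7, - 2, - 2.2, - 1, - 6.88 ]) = [-8.19, - 8,- 7, - 7, - 6.88, - 2.33, -2.2, - 2, - 1,-1, -1/4, - 1/8,  -  1/16,3,3, 4,  6,  9] 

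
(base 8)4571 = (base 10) 2425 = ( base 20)615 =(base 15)aba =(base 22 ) 505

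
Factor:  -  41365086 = - 2^1 * 3^1*7^1 * 23^1*42821^1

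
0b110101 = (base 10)53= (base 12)45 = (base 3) 1222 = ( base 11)49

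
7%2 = 1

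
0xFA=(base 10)250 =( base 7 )505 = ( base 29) 8i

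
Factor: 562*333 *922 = 2^2*3^2*37^1*281^1 * 461^1=172548612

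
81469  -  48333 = 33136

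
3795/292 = 12 + 291/292 = 13.00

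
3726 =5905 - 2179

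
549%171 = 36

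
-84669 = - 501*169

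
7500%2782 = 1936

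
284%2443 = 284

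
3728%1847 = 34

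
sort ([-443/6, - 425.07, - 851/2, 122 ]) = [ - 851/2, - 425.07, - 443/6,122 ]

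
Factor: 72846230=2^1 * 5^1*7284623^1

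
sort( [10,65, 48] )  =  [10, 48, 65] 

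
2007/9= 223 = 223.00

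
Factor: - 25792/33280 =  - 31/40  =  - 2^( - 3)*5^( - 1 ) * 31^1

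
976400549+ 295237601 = 1271638150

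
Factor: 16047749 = 223^1 * 71963^1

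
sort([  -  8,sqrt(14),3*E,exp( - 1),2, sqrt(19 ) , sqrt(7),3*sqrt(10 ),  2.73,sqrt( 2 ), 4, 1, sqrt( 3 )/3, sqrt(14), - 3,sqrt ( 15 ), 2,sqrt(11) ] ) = [  -  8, - 3,exp( -1),sqrt(3)/3,1,sqrt ( 2 ),2,2,sqrt ( 7),2.73,sqrt(11), sqrt(14),sqrt( 14 ),sqrt( 15),4,sqrt ( 19) , 3* E, 3*sqrt( 10) ] 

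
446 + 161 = 607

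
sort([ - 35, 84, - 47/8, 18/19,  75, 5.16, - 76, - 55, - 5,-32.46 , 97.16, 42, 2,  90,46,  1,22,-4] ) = [ - 76, -55, - 35, - 32.46,-47/8, - 5, - 4,18/19, 1,2, 5.16, 22, 42,46,75  ,  84,90, 97.16]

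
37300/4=9325 = 9325.00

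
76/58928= 19/14732= 0.00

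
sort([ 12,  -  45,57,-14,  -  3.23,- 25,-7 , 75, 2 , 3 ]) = [-45, - 25,-14,-7 , - 3.23, 2, 3,12, 57,75]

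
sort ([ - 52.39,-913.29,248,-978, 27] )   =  [- 978 , - 913.29,-52.39, 27,248] 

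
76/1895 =76/1895= 0.04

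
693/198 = 7/2 = 3.50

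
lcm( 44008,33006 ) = 132024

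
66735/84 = 22245/28  =  794.46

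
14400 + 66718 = 81118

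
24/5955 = 8/1985 = 0.00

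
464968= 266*1748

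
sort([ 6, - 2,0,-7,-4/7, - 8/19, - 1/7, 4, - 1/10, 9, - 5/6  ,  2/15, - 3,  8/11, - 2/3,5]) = [ - 7 ,-3, - 2,- 5/6,-2/3, - 4/7, -8/19, - 1/7, - 1/10 , 0, 2/15, 8/11, 4, 5,6, 9]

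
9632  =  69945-60313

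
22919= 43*533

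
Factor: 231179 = 13^1*17783^1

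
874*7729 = 6755146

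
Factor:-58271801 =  - 7^1*17^1*489679^1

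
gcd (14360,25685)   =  5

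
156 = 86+70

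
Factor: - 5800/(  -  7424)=2^( - 5) * 5^2 = 25/32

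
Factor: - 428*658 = - 2^3*7^1*47^1*107^1=- 281624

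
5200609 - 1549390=3651219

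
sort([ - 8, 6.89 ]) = [ - 8, 6.89 ] 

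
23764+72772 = 96536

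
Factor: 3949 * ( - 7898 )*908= -28319795416 = - 2^3*11^2*227^1*359^2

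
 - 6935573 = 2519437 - 9455010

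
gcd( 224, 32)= 32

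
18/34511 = 18/34511  =  0.00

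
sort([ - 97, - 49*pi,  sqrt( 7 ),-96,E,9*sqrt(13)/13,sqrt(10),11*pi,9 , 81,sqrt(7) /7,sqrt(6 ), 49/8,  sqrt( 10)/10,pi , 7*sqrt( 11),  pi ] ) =[ - 49*pi, - 97, - 96,sqrt(10)/10,sqrt(7)/7,sqrt(6),9*sqrt(13)/13 , sqrt (7),E , pi,pi,sqrt(10),49/8,9, 7*sqrt( 11 ), 11*pi, 81] 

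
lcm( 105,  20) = 420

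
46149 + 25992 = 72141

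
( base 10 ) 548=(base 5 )4143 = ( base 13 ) 332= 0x224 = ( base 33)gk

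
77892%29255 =19382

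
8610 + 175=8785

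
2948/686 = 1474/343 = 4.30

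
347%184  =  163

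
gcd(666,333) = 333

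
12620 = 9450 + 3170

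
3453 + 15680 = 19133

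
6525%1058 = 177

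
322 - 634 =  - 312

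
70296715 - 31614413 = 38682302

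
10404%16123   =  10404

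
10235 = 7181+3054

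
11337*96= 1088352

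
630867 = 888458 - 257591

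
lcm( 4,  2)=4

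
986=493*2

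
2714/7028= 1357/3514 = 0.39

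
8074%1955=254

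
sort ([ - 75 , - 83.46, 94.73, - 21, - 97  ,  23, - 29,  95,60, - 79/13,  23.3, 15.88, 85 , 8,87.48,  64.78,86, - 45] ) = [-97, - 83.46, - 75, - 45, - 29, - 21, - 79/13,8,15.88,23,23.3,  60 , 64.78, 85, 86,87.48,  94.73,95]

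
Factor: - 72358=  - 2^1* 11^2*13^1 * 23^1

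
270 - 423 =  - 153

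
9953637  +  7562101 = 17515738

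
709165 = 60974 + 648191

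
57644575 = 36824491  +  20820084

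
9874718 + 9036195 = 18910913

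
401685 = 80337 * 5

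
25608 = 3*8536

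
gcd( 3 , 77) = 1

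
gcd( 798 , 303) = 3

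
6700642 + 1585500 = 8286142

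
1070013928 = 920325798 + 149688130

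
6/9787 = 6/9787 = 0.00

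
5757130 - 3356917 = 2400213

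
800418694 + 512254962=1312673656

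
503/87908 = 503/87908 =0.01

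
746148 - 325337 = 420811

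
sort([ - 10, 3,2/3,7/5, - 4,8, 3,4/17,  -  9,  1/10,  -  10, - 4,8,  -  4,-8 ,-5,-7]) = [-10,-10, - 9,-8,-7, -5,- 4, - 4,-4,  1/10, 4/17, 2/3  ,  7/5,3,3,8,8]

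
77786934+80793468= 158580402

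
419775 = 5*83955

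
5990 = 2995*2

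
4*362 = 1448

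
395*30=11850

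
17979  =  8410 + 9569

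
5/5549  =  5/5549 = 0.00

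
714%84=42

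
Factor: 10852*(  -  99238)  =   - 1076930776  =  - 2^3*29^2*59^1*2713^1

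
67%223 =67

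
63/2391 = 21/797 = 0.03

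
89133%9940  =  9613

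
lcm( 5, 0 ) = 0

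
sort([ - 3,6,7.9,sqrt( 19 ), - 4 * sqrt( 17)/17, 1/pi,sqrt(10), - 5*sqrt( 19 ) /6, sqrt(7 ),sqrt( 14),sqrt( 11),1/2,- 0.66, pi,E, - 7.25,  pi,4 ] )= [ - 7.25, -5*sqrt ( 19 ) /6, - 3, - 4*sqrt ( 17 ) /17,-0.66 , 1/pi, 1/2, sqrt( 7),E, pi,pi,sqrt (10 ),sqrt(11 ),sqrt(  14),4,sqrt( 19 ),6, 7.9 ] 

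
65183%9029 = 1980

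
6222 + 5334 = 11556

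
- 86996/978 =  - 89 + 23/489= - 88.95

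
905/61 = 14 + 51/61 = 14.84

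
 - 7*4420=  - 30940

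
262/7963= 262/7963= 0.03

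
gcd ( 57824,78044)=4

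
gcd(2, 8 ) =2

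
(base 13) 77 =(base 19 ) 53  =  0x62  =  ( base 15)68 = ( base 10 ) 98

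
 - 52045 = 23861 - 75906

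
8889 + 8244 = 17133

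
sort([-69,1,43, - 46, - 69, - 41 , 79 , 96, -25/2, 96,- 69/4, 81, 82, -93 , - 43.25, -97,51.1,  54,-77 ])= [-97, - 93, - 77, -69, - 69,  -  46,-43.25, - 41,-69/4, -25/2,  1,  43,  51.1,54,  79, 81, 82, 96, 96]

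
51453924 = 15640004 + 35813920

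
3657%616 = 577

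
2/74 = 1/37  =  0.03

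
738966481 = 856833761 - 117867280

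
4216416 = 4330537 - 114121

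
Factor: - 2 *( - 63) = 126 = 2^1*3^2*7^1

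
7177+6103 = 13280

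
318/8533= 6/161 =0.04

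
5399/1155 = 4 + 779/1155 =4.67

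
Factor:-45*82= - 3690 = - 2^1*3^2*5^1*41^1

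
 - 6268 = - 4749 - 1519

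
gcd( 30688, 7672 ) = 7672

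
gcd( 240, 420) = 60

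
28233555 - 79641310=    - 51407755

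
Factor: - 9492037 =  -9492037^1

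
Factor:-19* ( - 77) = 1463  =  7^1*11^1*19^1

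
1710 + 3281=4991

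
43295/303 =43295/303 = 142.89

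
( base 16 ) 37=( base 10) 55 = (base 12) 47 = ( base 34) 1l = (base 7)106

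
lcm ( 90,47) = 4230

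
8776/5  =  8776/5 = 1755.20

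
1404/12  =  117 = 117.00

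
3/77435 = 3/77435 = 0.00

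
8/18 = 4/9 = 0.44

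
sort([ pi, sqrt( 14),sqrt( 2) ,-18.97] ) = [ - 18.97,sqrt(2),pi, sqrt(14 ) ]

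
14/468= 7/234  =  0.03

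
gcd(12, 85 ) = 1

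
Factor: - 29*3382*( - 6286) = 2^2 * 7^1 * 19^1 * 29^1*89^1*449^1= 616518308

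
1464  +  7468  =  8932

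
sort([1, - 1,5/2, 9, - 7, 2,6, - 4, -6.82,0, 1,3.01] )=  [ - 7, - 6.82, - 4, - 1, 0, 1,1, 2, 5/2,3.01, 6,9]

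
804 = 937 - 133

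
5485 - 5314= 171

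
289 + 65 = 354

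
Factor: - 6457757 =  - 6457757^1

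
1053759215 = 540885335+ 512873880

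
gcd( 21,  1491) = 21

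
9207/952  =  9 + 639/952 = 9.67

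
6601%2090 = 331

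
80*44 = 3520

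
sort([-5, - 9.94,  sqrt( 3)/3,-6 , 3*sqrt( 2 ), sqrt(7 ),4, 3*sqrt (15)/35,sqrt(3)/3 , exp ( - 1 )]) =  [-9.94, - 6 ,-5,3*sqrt(15)/35, exp ( - 1) , sqrt(3)/3,sqrt( 3)/3 , sqrt ( 7) , 4 , 3 *sqrt( 2 ) ] 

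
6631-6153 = 478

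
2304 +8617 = 10921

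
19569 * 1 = 19569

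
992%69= 26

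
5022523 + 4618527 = 9641050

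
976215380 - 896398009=79817371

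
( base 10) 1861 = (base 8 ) 3505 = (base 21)44D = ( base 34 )1KP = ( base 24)35d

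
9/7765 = 9/7765=0.00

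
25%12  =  1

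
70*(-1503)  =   - 105210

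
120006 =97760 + 22246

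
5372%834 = 368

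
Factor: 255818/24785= 2^1 * 5^( -1)*37^1*3457^1*4957^( - 1)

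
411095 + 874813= 1285908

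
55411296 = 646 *85776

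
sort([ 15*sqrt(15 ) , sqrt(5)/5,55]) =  [sqrt(5 )/5, 55,15*sqrt( 15)]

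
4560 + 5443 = 10003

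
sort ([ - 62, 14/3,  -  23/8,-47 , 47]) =[ - 62 ,-47, - 23/8, 14/3,47 ]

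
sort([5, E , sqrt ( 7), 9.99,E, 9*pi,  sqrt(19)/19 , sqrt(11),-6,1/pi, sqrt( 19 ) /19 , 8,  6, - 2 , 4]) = [ - 6, - 2, sqrt(19 ) /19,  sqrt (19 ) /19 , 1/pi,sqrt (7), E , E,  sqrt( 11 ) , 4 , 5,6,8, 9.99,9*pi]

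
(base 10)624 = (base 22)168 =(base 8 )1160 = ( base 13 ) 390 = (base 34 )IC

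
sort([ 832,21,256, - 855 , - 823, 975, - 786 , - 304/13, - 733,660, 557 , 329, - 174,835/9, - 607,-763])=[ - 855, - 823 , - 786,  -  763 , - 733, - 607, - 174,  -  304/13,21,835/9 , 256,329 , 557,660, 832,975 ]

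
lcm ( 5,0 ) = 0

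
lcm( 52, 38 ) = 988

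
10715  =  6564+4151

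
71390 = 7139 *10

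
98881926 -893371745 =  - 794489819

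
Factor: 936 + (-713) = 223 = 223^1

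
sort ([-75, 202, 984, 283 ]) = [ - 75 , 202, 283,984]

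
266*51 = 13566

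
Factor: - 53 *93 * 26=-2^1* 3^1* 13^1*31^1*53^1=- 128154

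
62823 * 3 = 188469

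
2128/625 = 2128/625 = 3.40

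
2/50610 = 1/25305 = 0.00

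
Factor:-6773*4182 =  - 28324686 = - 2^1 * 3^1* 13^1 *17^1 * 41^1*521^1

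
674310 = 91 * 7410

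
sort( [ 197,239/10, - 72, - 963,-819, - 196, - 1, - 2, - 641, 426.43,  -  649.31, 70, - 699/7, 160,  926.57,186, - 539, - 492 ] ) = [ - 963, - 819,-649.31, - 641, - 539, - 492,-196, -699/7,- 72, - 2, - 1,239/10, 70,160,  186, 197, 426.43, 926.57] 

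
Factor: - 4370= - 2^1*5^1*19^1*23^1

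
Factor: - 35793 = -3^2*41^1*97^1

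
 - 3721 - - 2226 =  - 1495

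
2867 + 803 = 3670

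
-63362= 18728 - 82090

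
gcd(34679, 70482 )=1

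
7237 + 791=8028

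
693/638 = 1  +  5/58 = 1.09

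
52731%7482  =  357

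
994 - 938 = 56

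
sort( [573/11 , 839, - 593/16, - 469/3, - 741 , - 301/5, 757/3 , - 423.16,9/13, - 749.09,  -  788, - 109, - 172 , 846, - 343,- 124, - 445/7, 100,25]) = [ - 788, - 749.09, - 741,-423.16,-343, - 172, - 469/3,  -  124, - 109, - 445/7, - 301/5, - 593/16 , 9/13,25, 573/11,100, 757/3, 839, 846]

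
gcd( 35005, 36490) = 5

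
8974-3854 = 5120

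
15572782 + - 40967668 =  - 25394886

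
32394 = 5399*6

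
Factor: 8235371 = 8235371^1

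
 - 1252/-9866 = 626/4933 = 0.13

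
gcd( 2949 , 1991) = 1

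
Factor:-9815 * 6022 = - 59105930=- 2^1 * 5^1*13^1 * 151^1* 3011^1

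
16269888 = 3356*4848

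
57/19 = 3 = 3.00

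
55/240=11/48=0.23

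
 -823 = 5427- 6250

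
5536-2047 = 3489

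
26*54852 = 1426152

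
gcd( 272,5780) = 68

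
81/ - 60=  -2 + 13/20 = - 1.35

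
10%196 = 10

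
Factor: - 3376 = -2^4*211^1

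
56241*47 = 2643327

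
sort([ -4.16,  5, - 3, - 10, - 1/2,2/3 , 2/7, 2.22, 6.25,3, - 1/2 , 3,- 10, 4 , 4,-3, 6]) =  [ - 10,-10 ,- 4.16, - 3, - 3, - 1/2, -1/2, 2/7,2/3, 2.22, 3,3,4,4,5,6,6.25 ] 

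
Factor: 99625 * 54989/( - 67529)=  - 498025375/6139= - 5^3 * 7^( - 1) * 797^1 * 877^( - 1 )*4999^1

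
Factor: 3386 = 2^1*1693^1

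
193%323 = 193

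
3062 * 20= 61240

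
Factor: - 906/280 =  - 2^( - 2) * 3^1*5^( - 1 )*7^( - 1) *151^1= - 453/140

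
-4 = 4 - 8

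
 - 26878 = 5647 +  - 32525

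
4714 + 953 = 5667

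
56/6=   28/3 = 9.33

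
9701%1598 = 113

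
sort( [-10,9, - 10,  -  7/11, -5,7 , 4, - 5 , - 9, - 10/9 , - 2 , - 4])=[ - 10, - 10, - 9, - 5 , - 5, - 4, - 2, - 10/9, - 7/11 , 4 , 7, 9] 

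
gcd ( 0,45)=45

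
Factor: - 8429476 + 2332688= - 6096788 = -2^2* 1049^1 * 1453^1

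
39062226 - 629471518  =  -590409292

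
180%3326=180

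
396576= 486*816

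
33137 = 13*2549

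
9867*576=5683392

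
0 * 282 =0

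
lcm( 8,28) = 56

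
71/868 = 71/868  =  0.08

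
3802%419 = 31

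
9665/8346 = 1 + 1319/8346= 1.16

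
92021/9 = 10224 + 5/9 = 10224.56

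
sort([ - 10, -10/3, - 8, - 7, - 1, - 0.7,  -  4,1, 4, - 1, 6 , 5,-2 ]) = [ - 10, - 8,-7,-4, - 10/3, - 2, - 1, - 1, -0.7, 1,4,  5,6]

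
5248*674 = 3537152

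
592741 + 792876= 1385617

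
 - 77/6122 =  - 77/6122 = -  0.01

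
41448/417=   99+55/139 = 99.40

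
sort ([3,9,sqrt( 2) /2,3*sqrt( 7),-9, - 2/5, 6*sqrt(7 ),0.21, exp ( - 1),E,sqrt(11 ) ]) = [ -9, - 2/5,0.21, exp( - 1 ), sqrt( 2)/2,E,3,sqrt(11 ), 3*sqrt(7),9,6 *sqrt( 7)]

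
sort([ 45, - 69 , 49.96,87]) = [ - 69,45, 49.96, 87]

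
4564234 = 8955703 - 4391469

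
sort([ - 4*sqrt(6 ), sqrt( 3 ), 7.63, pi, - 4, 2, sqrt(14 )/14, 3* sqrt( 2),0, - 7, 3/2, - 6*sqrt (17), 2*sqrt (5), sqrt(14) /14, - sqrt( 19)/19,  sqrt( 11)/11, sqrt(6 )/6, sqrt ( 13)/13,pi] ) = [ - 6*sqrt( 17), - 4 * sqrt ( 6 ), - 7, - 4 , - sqrt( 19)/19,0, sqrt(14 )/14,sqrt (14) /14 , sqrt(13 )/13, sqrt(11)/11,sqrt( 6)/6 , 3/2,  sqrt( 3),  2,pi, pi, 3 * sqrt(2), 2*sqrt(5 ),7.63 ] 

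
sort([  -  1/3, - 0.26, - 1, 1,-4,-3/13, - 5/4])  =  [ -4 , -5/4,- 1 , - 1/3,-0.26,  -  3/13, 1]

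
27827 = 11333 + 16494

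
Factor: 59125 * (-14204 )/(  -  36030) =83981150/3603= 2^1*3^(- 1) * 5^2* 11^1 *43^1*53^1*67^1*1201^ ( - 1)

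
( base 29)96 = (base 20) d7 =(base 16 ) 10B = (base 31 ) 8j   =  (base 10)267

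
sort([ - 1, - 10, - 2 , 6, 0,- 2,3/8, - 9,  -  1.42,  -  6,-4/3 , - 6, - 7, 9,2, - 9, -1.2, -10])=[ - 10, - 10,  -  9, - 9,- 7, - 6, - 6, - 2, - 2, - 1.42, - 4/3, - 1.2, - 1,0, 3/8, 2, 6,9 ]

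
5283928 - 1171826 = 4112102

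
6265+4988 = 11253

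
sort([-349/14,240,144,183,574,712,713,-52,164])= [-52, - 349/14,  144,164,183 , 240, 574 , 712 , 713 ] 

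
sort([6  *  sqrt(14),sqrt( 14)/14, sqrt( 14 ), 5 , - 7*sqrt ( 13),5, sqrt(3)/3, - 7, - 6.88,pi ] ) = [ - 7 * sqrt ( 13), - 7, - 6.88  ,  sqrt( 14)/14 , sqrt( 3 ) /3, pi , sqrt( 14) , 5, 5, 6*sqrt( 14)]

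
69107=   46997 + 22110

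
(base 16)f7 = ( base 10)247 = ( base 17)E9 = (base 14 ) 139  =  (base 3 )100011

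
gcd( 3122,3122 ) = 3122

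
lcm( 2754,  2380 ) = 192780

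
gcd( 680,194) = 2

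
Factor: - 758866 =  - 2^1* 379433^1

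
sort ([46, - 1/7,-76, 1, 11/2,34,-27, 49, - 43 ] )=[ - 76 , - 43,  -  27, - 1/7 , 1,11/2, 34,46, 49] 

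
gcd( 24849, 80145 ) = 9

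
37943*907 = 34414301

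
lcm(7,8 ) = 56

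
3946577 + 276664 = 4223241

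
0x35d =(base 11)713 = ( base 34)pb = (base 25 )19B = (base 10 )861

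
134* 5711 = 765274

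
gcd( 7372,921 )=1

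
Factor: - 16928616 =-2^3*3^1*401^1*1759^1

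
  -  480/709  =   - 1 + 229/709=- 0.68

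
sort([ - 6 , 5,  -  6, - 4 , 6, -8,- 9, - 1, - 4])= [ - 9, - 8 ,-6 , - 6,  -  4 , - 4, - 1,5, 6 ] 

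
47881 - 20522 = 27359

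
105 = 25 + 80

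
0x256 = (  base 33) I4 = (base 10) 598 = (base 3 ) 211011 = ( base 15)29d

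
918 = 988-70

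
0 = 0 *750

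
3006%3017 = 3006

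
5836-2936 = 2900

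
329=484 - 155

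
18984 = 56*339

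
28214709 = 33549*841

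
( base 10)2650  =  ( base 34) 29w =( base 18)834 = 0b101001011010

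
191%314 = 191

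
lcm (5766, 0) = 0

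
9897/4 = 2474+ 1/4 = 2474.25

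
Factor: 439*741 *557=3^1*13^1 * 19^1*439^1*557^1  =  181191543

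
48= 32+16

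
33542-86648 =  - 53106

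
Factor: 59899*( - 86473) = - 5179646227 = -7^1*43^2*199^1*2011^1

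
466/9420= 233/4710  =  0.05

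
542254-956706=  - 414452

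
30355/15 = 2023+2/3 = 2023.67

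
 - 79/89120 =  - 1+89041/89120 = - 0.00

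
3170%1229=712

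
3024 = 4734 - 1710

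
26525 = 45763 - 19238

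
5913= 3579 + 2334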